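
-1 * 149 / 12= -149 / 12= -12.42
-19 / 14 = -1.36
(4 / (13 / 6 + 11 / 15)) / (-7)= -40 / 203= -0.20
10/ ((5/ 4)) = 8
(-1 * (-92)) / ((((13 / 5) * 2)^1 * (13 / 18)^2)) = 74520 / 2197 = 33.92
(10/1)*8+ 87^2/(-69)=-683/23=-29.70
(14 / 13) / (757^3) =14 / 5639375209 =0.00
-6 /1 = -6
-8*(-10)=80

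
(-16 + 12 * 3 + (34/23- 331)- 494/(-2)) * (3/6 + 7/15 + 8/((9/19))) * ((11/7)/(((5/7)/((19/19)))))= -12709763/5175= -2455.99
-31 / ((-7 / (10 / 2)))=155 / 7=22.14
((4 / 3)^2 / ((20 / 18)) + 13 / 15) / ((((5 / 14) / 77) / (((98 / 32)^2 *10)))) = 47883143 / 960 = 49878.27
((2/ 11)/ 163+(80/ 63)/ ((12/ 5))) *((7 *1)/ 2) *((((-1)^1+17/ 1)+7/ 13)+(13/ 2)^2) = 91545941/ 839124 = 109.10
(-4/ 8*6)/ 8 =-3/ 8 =-0.38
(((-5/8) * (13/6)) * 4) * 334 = -10855/6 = -1809.17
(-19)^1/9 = -19/9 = -2.11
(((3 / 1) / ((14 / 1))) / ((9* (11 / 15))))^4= 625 / 562448656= 0.00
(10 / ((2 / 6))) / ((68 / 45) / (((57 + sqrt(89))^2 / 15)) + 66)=43605 * sqrt(89) / 24472834543 + 11122738785 / 24472834543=0.45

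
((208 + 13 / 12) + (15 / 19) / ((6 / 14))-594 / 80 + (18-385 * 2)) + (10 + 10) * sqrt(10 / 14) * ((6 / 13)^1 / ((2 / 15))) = -489.99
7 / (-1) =-7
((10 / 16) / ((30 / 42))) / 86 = 7 / 688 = 0.01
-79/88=-0.90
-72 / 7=-10.29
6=6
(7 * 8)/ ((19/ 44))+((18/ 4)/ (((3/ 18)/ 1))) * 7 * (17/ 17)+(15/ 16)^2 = 1554355/ 4864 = 319.56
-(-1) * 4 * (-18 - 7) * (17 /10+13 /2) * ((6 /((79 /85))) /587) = -418200 /46373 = -9.02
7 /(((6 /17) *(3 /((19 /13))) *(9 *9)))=2261 /18954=0.12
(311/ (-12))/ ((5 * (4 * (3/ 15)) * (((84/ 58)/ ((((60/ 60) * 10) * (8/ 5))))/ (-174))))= 261551/ 21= 12454.81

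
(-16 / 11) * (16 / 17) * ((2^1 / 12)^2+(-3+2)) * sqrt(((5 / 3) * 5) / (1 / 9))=11.53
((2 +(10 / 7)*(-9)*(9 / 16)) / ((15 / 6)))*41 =-12013 / 140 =-85.81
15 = 15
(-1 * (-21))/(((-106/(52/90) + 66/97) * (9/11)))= -97097/691461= -0.14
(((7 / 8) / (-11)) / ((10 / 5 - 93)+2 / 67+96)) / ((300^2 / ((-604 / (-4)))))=-70819 / 2669040000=-0.00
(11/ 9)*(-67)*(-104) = 76648/ 9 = 8516.44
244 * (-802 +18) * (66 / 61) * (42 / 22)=-395136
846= 846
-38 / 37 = -1.03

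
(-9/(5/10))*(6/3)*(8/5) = -288/5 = -57.60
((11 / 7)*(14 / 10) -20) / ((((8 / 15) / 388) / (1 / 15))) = -8633 / 10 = -863.30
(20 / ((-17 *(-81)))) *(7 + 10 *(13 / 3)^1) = 3020 / 4131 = 0.73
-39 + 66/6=-28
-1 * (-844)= 844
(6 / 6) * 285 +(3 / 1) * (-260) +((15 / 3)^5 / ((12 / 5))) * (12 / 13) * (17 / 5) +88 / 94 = 2195002 / 611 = 3592.47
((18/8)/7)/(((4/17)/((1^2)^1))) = 153/112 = 1.37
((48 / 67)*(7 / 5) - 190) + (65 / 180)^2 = -188.87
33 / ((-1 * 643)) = -0.05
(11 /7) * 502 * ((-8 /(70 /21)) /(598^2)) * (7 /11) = -1506 /447005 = -0.00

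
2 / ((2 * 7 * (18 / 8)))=4 / 63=0.06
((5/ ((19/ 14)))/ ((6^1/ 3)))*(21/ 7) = 105/ 19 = 5.53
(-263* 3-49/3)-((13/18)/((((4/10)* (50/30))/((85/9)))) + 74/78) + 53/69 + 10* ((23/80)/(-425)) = -22390929029/27448200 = -815.75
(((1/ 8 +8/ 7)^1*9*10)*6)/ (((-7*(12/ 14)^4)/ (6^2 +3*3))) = -260925/ 32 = -8153.91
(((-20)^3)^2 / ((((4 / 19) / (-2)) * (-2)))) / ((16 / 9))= 171000000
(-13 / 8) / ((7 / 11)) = -2.55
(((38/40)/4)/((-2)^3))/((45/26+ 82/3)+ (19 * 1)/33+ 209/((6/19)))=-8151/189850880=-0.00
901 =901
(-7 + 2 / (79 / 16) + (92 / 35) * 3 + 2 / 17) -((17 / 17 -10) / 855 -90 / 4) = 42723791 / 1786190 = 23.92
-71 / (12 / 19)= -1349 / 12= -112.42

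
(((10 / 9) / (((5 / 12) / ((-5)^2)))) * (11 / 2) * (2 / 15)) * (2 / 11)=80 / 9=8.89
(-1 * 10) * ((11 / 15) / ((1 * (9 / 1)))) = -22 / 27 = -0.81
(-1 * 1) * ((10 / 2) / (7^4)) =-0.00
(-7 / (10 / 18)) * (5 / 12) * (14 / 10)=-147 / 20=-7.35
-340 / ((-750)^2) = -17 / 28125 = -0.00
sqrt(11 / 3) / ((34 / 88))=44*sqrt(33) / 51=4.96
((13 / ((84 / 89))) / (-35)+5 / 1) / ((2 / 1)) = 13543 / 5880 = 2.30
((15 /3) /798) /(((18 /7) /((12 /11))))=5 /1881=0.00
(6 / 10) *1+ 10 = 53 / 5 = 10.60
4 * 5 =20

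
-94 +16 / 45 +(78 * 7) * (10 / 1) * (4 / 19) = 902734 / 855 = 1055.83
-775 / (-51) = 775 / 51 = 15.20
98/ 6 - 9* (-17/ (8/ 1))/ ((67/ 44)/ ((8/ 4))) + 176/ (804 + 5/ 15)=20211244/ 485013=41.67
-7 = -7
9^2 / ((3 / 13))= 351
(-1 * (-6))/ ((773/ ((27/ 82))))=81/ 31693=0.00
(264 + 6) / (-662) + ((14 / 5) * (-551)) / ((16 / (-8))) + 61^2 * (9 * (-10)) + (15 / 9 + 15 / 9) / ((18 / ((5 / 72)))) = -1074967724977 / 3217320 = -334118.99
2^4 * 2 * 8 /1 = 256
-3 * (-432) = 1296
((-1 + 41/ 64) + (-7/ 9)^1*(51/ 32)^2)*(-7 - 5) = 7173/ 256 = 28.02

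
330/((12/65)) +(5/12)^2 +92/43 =11082523/6192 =1789.81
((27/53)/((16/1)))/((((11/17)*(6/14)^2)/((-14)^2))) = 122451/2332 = 52.51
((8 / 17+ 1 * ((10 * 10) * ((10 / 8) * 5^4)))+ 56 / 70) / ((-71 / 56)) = -371881048 / 6035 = -61620.72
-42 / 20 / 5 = -21 / 50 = -0.42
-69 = -69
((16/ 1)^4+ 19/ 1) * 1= 65555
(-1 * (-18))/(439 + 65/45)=81/1982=0.04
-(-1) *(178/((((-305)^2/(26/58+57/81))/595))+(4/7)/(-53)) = 7030115984/5404622265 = 1.30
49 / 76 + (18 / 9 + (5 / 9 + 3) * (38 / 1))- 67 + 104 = 119533 / 684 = 174.76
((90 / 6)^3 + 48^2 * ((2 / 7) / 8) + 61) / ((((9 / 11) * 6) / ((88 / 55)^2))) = 8669056 / 4725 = 1834.72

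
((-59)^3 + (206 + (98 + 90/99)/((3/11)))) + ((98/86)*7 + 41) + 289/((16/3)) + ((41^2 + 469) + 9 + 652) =-201896.17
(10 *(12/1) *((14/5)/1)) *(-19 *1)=-6384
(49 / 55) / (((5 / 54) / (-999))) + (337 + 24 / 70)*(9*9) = 34096707 / 1925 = 17712.58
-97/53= -1.83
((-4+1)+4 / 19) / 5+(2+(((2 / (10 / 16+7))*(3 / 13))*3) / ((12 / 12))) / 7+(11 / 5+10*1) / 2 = 5.85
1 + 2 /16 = 9 /8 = 1.12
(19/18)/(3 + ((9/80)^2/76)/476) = 2199500800/6251213529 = 0.35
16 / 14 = 8 / 7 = 1.14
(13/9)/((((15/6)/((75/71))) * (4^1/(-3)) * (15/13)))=-169/426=-0.40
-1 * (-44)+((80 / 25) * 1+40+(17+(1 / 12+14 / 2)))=6677 / 60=111.28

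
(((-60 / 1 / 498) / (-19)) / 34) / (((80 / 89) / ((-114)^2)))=15219 / 5644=2.70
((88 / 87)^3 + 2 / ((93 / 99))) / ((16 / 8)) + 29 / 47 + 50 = 50081728252 / 959438871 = 52.20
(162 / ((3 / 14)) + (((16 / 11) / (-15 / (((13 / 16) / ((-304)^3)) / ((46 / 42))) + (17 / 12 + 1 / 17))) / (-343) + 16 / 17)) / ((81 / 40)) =2925691642687343954720 / 7826929965768791493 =373.80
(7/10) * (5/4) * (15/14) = 15/16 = 0.94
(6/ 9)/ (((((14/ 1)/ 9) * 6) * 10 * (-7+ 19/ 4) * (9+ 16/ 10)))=-1/ 3339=-0.00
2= 2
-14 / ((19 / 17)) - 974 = -18744 / 19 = -986.53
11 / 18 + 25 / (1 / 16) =7211 / 18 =400.61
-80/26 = -40/13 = -3.08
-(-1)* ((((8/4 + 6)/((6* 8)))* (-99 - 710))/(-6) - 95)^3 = -17800025131/46656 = -381516.31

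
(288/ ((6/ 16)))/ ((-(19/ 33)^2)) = -836352/ 361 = -2316.76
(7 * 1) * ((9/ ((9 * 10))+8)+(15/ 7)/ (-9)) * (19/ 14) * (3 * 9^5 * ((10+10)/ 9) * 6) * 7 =1234872054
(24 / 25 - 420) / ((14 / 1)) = -5238 / 175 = -29.93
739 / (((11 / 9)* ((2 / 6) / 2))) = 39906 / 11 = 3627.82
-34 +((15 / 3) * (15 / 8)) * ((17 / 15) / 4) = -1003 / 32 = -31.34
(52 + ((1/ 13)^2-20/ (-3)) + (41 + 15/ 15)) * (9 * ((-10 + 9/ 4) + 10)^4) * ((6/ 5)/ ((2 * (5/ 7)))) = 21097440063/ 1081600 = 19505.77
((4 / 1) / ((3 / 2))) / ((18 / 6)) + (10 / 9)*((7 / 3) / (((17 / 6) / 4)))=232 / 51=4.55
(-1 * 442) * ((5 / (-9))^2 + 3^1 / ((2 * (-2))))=31603 / 162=195.08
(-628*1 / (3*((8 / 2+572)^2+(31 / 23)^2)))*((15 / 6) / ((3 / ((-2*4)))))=1328848 / 315918837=0.00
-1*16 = -16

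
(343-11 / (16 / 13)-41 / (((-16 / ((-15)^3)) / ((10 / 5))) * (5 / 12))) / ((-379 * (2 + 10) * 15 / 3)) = 1.81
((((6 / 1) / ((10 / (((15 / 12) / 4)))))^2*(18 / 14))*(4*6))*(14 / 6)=81 / 32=2.53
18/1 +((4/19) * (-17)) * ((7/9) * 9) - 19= -26.05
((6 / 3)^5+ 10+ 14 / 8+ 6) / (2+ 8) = 199 / 40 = 4.98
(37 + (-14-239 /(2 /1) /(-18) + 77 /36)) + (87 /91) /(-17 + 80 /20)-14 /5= 1538717 /53235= 28.90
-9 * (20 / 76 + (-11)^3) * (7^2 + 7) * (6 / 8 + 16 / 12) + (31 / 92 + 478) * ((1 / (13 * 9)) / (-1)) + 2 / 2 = 95254731061 / 68172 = 1397270.60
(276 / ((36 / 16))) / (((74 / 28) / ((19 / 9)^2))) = 1859872 / 8991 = 206.86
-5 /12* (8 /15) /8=-1 /36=-0.03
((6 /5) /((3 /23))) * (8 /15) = 368 /75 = 4.91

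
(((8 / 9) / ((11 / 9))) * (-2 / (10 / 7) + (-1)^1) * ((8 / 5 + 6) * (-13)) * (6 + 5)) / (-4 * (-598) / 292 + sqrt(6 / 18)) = 6210741888 / 26687075-252722496 * sqrt(3) / 26687075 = 216.32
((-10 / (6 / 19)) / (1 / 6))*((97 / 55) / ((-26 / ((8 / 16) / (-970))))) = -19 / 2860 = -0.01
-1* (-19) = 19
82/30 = 41/15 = 2.73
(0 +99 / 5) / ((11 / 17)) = 153 / 5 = 30.60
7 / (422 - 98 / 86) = 0.02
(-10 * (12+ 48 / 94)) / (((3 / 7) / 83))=-1138760 / 47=-24228.94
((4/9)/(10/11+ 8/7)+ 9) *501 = 1094351/237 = 4617.51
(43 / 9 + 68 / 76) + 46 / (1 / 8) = 63898 / 171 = 373.67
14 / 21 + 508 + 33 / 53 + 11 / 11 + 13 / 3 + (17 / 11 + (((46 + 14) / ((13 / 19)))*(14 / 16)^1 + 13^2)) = 11548863 / 15158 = 761.90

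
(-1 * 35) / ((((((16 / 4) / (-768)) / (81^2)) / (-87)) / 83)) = -318373312320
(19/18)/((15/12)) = 38/45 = 0.84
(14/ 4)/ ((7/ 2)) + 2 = 3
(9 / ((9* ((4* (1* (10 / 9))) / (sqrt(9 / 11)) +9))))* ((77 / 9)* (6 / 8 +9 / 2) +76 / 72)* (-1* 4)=-1206495 / 41449 +198600* sqrt(11) / 41449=-13.22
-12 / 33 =-4 / 11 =-0.36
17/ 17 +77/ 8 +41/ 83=7383/ 664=11.12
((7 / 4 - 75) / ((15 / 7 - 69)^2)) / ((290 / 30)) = -14357 / 8468928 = -0.00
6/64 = 3/32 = 0.09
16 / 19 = 0.84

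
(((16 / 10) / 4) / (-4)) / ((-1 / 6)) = 3 / 5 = 0.60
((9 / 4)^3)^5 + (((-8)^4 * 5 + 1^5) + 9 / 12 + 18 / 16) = 227884451657913 / 1073741824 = 212233.93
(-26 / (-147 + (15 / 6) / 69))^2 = 12873744 / 411318961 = 0.03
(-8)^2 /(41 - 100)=-64 /59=-1.08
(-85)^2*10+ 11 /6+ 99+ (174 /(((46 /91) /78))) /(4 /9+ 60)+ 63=1367399425 /18768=72858.03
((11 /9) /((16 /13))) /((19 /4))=143 /684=0.21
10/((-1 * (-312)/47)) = 235/156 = 1.51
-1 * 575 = -575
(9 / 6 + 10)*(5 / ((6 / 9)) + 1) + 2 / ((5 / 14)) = 2067 / 20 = 103.35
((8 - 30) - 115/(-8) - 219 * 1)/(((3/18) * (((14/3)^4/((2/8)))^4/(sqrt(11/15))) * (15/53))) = -28138206627 * sqrt(165)/1137869498937140838400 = -0.00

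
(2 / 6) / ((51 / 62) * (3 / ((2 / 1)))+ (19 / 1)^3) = 124 / 2552007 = 0.00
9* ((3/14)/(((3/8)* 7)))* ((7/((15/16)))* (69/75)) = 4416/875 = 5.05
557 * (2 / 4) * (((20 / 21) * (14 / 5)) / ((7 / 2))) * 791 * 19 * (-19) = -181773608 / 3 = -60591202.67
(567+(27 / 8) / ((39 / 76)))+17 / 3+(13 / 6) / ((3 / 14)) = 137909 / 234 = 589.35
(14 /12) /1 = 7 /6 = 1.17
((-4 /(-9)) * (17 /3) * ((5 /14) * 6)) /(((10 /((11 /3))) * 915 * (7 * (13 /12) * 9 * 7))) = 1496 /330478785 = 0.00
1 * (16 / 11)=16 / 11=1.45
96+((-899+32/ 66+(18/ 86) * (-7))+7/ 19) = -21666179/ 26961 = -803.61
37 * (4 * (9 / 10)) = 666 / 5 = 133.20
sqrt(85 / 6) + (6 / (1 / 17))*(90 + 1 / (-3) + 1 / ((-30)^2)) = sqrt(510) / 6 + 1371917 / 150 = 9149.88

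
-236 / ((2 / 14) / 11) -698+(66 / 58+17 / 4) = -2188295 / 116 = -18864.61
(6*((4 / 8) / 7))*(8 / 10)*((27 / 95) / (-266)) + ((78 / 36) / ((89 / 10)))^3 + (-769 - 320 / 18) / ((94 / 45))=-298006309574773789 / 791233976871450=-376.63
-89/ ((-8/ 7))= 623/ 8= 77.88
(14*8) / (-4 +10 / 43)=-2408 / 81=-29.73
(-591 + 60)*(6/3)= -1062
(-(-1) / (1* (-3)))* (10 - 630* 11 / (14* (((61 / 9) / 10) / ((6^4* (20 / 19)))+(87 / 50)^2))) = 27102413930 / 529795821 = 51.16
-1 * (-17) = 17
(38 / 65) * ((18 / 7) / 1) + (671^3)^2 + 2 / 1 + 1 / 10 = 83057052190246247389 / 910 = 91271485923347524.60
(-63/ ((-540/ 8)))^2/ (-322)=-14/ 5175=-0.00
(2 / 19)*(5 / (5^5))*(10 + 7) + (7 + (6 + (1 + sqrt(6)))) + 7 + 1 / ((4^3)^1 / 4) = sqrt(6) + 4002419 / 190000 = 23.51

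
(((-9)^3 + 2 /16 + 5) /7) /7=-14.77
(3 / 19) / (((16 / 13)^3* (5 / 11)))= 0.19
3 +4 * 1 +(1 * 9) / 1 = 16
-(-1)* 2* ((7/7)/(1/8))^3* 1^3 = 1024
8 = 8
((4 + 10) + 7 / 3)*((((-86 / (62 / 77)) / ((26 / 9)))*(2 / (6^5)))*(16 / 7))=-23177 / 65286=-0.36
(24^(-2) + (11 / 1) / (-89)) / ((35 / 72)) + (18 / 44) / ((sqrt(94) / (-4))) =-6247 / 24920-9 * sqrt(94) / 517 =-0.42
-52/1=-52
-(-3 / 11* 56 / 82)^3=592704 / 91733851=0.01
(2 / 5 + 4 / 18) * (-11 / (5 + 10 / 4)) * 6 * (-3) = 1232 / 75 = 16.43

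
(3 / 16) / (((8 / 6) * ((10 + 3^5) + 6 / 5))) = 45 / 81344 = 0.00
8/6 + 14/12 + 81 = 83.50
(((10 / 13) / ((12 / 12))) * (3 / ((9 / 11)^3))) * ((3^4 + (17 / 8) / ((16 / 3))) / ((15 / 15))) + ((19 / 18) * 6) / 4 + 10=23893439 / 67392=354.54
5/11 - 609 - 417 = -11281/11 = -1025.55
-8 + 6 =-2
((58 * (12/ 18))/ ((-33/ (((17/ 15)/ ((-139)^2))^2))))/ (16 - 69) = 33524/ 440709876478575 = 0.00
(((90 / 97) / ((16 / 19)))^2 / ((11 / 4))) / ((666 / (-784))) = -3980025 / 7658926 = -0.52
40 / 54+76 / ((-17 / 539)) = -1105688 / 459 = -2408.91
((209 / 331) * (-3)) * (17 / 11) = -969 / 331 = -2.93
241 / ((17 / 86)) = 1219.18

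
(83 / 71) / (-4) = -83 / 284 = -0.29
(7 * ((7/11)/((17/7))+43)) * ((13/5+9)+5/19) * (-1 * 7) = -89350814/3553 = -25147.99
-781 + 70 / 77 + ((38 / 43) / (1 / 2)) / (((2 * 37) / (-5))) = -13654461 / 17501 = -780.21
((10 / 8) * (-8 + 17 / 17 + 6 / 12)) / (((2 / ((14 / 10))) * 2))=-91 / 32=-2.84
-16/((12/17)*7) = -68/21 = -3.24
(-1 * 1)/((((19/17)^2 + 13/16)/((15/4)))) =-17340/9533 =-1.82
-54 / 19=-2.84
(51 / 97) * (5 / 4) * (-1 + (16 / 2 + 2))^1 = 2295 / 388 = 5.91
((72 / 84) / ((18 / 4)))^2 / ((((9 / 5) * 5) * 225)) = 16 / 893025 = 0.00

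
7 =7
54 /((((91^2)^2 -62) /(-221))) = -11934 /68574899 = -0.00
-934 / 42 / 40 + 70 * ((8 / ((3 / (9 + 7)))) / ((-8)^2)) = 12911 / 280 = 46.11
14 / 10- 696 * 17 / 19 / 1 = -59027 / 95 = -621.34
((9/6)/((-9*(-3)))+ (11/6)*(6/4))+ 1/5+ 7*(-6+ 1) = -5759/180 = -31.99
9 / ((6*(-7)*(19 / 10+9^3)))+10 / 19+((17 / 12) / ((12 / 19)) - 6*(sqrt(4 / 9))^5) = 2493161771 / 1259837712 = 1.98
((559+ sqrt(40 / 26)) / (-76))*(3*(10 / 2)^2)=-41925 / 76 - 75*sqrt(65) / 494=-552.87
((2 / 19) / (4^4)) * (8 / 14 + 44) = 39 / 2128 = 0.02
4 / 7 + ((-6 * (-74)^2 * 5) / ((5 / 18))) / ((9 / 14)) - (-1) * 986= -6432870 / 7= -918981.43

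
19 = 19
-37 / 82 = -0.45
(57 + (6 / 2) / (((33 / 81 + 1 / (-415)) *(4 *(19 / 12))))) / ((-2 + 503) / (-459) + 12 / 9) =767371347 / 3190214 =240.54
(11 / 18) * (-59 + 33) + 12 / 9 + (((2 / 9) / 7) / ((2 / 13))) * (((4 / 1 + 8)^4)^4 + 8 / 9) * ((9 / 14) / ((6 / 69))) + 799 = 124380885171636095402 / 441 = 282042823518449195.92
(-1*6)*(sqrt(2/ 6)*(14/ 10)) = -14*sqrt(3)/ 5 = -4.85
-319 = -319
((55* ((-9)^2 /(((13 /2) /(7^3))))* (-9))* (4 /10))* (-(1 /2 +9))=8039972.77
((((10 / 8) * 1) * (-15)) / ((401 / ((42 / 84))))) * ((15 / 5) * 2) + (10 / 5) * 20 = 39.86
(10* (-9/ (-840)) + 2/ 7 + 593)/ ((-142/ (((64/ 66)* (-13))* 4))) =3455920/ 16401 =210.71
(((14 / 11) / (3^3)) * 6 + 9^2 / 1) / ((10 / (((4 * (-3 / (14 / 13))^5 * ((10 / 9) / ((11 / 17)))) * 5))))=-761887666605 / 16269176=-46830.13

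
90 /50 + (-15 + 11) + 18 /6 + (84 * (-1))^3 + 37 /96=-284497351 /480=-592702.81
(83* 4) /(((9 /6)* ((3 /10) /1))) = 6640 /9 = 737.78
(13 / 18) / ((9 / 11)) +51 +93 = 23471 / 162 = 144.88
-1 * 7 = -7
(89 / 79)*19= 1691 / 79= 21.41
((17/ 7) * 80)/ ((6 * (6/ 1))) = 340/ 63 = 5.40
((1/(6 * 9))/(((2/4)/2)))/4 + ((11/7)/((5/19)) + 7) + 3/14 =12478/945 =13.20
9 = 9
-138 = -138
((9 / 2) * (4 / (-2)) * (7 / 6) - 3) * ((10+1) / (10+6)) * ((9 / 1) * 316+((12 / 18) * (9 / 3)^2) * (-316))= -70389 / 8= -8798.62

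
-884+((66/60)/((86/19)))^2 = -653762719/739600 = -883.94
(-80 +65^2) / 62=4145 / 62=66.85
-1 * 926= -926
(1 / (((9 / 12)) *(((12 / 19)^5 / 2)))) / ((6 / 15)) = 12380495 / 186624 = 66.34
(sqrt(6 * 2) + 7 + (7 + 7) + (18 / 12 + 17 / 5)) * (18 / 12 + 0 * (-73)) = 3 * sqrt(3) + 777 / 20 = 44.05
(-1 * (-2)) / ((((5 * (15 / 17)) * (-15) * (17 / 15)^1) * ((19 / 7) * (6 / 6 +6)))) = -2 / 1425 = -0.00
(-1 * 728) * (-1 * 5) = 3640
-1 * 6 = -6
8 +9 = 17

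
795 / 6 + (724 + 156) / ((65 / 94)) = 36533 / 26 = 1405.12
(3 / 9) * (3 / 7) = 0.14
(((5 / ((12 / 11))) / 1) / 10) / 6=11 / 144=0.08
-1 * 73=-73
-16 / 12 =-4 / 3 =-1.33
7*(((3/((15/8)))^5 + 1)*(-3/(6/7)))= -281.40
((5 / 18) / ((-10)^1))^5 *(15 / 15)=-1 / 60466176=-0.00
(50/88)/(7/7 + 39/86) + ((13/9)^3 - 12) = -8.60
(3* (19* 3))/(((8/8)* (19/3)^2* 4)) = 81/76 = 1.07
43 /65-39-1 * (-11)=-1777 /65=-27.34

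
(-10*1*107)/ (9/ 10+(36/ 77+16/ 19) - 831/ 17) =22.93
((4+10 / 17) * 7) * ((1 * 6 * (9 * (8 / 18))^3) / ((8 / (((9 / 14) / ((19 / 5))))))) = 84240 / 323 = 260.80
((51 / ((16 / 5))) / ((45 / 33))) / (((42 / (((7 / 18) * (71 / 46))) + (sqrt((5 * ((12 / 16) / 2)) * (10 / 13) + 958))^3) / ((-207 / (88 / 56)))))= -0.05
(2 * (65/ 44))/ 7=65/ 154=0.42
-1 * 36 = -36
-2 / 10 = -1 / 5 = -0.20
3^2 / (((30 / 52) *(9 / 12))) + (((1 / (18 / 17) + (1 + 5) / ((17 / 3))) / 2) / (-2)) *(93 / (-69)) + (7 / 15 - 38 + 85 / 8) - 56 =-61.43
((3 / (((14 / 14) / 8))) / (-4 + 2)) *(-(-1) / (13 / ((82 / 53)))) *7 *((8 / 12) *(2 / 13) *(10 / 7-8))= 60352 / 8957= 6.74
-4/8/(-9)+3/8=31/72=0.43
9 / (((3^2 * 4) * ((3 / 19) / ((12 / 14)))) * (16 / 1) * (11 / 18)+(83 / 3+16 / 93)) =5301 / 54589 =0.10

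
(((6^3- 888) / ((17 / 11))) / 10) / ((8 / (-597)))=275814 / 85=3244.87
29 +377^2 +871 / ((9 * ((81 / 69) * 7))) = 241830791 / 1701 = 142169.78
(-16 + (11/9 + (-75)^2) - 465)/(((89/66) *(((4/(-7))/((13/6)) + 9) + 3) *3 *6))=46353307/2566404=18.06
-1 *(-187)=187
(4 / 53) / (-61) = -4 / 3233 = -0.00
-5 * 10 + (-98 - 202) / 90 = -160 / 3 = -53.33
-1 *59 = -59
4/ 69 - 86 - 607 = -692.94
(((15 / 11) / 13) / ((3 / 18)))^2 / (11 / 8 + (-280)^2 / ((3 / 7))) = 194400 / 89779964417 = 0.00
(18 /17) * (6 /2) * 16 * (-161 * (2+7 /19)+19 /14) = -19310.84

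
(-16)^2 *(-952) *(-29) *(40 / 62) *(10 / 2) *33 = 752362529.03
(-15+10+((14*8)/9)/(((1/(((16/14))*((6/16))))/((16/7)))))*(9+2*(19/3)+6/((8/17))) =8909/36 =247.47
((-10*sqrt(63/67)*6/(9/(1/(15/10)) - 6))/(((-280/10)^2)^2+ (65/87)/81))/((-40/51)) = 1078191*sqrt(469)/1451046100495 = 0.00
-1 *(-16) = 16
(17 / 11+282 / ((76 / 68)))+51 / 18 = 321895 / 1254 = 256.69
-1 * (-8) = 8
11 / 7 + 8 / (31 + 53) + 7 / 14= 13 / 6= 2.17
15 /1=15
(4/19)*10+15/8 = 605/152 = 3.98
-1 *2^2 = -4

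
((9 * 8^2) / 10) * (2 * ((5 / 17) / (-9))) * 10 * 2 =-75.29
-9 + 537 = 528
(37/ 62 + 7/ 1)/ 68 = 471/ 4216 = 0.11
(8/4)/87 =2/87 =0.02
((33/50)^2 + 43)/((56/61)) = 6623929/140000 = 47.31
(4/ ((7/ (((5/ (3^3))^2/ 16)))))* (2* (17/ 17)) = 25/ 10206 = 0.00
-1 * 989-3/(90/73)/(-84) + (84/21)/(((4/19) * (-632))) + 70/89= -8754652241/8859060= -988.21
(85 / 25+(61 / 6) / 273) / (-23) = -28151 / 188370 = -0.15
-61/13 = -4.69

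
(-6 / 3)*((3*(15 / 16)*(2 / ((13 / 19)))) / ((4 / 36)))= -7695 / 52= -147.98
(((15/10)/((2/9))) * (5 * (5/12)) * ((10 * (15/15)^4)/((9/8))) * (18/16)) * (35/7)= 5625/8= 703.12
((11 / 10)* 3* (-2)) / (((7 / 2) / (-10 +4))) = 396 / 35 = 11.31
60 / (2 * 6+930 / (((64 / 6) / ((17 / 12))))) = 1280 / 2891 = 0.44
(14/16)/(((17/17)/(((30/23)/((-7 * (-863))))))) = 0.00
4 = 4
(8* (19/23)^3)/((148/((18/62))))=123462/13955549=0.01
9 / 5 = 1.80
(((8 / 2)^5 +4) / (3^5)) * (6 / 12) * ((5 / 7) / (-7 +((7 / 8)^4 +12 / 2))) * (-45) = 10526720 / 64071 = 164.30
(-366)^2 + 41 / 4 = 535865 / 4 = 133966.25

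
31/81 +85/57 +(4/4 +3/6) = 10385/3078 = 3.37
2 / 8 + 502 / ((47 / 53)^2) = 638.60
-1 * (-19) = 19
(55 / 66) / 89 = 0.01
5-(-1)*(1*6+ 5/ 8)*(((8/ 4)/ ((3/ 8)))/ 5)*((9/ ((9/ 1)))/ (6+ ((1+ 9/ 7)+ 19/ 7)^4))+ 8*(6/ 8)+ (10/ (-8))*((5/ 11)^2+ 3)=8020216/ 1145265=7.00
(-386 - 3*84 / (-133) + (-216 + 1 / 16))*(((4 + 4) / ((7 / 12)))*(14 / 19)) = -2188956 / 361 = -6063.59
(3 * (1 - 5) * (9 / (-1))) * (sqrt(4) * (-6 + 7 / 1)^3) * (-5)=-1080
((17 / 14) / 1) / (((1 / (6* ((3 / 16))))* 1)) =153 / 112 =1.37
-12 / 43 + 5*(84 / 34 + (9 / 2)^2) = 331359 / 2924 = 113.32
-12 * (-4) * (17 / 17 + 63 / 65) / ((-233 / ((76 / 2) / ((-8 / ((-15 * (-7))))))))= 612864 / 3029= 202.33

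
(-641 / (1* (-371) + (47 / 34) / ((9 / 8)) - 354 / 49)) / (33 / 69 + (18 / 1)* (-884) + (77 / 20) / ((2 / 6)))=-2210565420 / 20671792075619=-0.00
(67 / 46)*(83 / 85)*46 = 5561 / 85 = 65.42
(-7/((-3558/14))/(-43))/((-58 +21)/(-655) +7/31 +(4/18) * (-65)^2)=-2984835/4376363740162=-0.00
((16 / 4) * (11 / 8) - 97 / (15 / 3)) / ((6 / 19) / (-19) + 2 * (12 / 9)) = -150537 / 28700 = -5.25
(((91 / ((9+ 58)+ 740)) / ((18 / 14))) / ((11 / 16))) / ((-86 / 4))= -20384 / 3435399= -0.01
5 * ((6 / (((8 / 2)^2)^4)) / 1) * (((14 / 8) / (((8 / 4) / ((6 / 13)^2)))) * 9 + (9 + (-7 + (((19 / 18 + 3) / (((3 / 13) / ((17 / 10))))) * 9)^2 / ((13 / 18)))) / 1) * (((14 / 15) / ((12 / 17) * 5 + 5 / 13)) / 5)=402658188583 / 184238080000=2.19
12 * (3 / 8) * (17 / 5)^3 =44217 / 250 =176.87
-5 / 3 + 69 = 202 / 3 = 67.33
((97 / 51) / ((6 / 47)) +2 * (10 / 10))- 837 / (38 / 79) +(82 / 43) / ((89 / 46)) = -19159568491 / 11125089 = -1722.19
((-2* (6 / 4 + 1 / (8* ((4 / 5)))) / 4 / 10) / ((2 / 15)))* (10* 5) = -31.05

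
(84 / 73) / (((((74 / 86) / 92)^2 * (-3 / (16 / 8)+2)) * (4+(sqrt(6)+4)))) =10516756992 / 2898173 - 1314594624 * sqrt(6) / 2898173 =2517.68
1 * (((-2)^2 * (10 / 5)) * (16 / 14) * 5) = 320 / 7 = 45.71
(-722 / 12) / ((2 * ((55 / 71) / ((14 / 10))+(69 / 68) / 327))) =-54.07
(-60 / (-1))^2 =3600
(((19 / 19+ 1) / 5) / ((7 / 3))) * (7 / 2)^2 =21 / 10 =2.10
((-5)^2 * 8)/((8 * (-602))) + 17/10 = 2496/1505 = 1.66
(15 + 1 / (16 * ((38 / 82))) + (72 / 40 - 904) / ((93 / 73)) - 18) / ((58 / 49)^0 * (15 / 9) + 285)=-100513127 / 40523200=-2.48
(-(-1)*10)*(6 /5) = 12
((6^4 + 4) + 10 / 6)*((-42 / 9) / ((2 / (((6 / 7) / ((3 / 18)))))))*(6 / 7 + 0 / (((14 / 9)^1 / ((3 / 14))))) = -93720 / 7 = -13388.57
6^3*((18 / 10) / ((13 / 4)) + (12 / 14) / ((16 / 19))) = 154467 / 455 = 339.49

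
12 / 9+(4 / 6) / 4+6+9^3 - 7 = 729.50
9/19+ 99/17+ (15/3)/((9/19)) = 48991/2907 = 16.85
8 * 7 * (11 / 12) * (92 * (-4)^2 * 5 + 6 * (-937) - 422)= 202664 / 3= 67554.67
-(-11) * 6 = 66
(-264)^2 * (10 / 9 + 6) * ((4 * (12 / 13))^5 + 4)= 127020998410240 / 371293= 342104479.24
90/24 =15/4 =3.75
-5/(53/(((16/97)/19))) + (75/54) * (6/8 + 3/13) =41488615/30475848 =1.36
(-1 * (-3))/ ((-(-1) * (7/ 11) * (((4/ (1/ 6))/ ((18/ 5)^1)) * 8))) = 99/ 1120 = 0.09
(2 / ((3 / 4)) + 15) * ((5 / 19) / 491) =265 / 27987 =0.01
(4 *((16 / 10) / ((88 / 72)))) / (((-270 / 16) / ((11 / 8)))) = -32 / 75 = -0.43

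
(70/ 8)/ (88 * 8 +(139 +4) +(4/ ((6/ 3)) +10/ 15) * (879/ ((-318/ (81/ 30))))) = 9275/ 876724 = 0.01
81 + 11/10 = 821/10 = 82.10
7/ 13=0.54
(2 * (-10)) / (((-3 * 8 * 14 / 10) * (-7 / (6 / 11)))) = -25 / 539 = -0.05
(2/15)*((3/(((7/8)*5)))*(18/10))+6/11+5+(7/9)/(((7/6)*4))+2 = 454879/57750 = 7.88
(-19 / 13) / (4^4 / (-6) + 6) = 57 / 1430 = 0.04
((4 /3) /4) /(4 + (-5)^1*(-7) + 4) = 1 /129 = 0.01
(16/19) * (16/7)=256/133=1.92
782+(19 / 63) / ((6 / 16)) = 147950 / 189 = 782.80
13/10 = 1.30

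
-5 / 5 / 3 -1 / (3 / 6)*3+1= -5.33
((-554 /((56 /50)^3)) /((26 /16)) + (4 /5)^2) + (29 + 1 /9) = -854433941 /4013100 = -212.91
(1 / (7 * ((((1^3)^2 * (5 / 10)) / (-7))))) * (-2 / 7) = 4 / 7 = 0.57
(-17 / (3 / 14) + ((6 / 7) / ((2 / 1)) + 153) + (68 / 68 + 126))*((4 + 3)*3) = 4223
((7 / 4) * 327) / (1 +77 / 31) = 23653 / 144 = 164.26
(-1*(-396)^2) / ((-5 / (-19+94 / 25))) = -59746896 / 125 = -477975.17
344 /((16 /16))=344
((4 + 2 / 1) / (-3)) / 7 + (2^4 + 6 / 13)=1472 / 91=16.18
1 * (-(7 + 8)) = -15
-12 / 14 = -0.86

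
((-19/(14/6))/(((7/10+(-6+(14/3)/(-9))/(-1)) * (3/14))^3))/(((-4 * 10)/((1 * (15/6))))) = 1018048500/7403473349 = 0.14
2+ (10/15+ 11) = 41/3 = 13.67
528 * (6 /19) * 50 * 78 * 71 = 877219200 /19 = 46169431.58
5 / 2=2.50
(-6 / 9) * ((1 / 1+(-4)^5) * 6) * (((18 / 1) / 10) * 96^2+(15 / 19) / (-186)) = 6448728462 / 95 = 67881352.23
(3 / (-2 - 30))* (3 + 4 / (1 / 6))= -81 / 32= -2.53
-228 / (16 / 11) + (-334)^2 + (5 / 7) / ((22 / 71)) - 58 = 34293815 / 308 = 111343.56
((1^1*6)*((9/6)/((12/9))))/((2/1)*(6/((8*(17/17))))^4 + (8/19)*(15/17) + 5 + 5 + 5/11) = 3069792/5211313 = 0.59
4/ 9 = 0.44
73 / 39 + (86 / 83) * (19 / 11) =130375 / 35607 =3.66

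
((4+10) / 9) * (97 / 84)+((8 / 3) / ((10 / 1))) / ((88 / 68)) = 5947 / 2970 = 2.00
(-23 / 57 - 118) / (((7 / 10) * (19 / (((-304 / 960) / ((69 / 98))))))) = 47243 / 11799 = 4.00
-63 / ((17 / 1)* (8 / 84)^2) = -27783 / 68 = -408.57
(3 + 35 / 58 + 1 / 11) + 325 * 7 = 1453807 / 638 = 2278.69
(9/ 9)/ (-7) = -1/ 7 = -0.14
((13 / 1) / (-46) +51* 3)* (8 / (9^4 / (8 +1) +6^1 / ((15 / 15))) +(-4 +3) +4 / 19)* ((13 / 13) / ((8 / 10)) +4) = -624.25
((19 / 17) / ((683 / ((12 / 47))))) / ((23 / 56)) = 12768 / 12551491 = 0.00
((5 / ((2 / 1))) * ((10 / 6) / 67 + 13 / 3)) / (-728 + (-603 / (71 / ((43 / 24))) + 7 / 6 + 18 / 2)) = -1243920 / 83690839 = -0.01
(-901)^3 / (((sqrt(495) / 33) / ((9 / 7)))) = -6582894309 * sqrt(55) / 35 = -1394858594.72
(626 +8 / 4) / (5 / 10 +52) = 1256 / 105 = 11.96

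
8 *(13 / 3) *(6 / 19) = 208 / 19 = 10.95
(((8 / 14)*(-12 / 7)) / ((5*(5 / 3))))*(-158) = 22752 / 1225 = 18.57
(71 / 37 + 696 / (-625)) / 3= 18623 / 69375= 0.27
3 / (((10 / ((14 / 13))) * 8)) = 0.04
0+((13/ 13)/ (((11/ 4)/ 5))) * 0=0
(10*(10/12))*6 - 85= -35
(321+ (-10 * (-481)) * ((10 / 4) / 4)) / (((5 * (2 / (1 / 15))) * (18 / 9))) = 13309 / 1200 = 11.09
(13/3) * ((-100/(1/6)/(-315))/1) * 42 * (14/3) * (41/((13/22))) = 1010240/9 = 112248.89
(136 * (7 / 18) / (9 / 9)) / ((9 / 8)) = 3808 / 81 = 47.01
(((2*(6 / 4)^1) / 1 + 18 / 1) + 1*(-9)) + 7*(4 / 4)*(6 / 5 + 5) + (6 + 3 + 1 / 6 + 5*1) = 2087 / 30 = 69.57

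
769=769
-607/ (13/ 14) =-8498/ 13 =-653.69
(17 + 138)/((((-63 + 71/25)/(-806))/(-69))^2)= 74906583496875/565504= 132459865.00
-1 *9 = -9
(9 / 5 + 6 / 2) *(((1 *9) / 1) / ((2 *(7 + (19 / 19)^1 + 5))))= 108 / 65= 1.66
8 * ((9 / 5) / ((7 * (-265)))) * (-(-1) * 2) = -144 / 9275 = -0.02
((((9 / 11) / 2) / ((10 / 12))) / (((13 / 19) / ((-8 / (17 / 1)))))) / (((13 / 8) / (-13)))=2.70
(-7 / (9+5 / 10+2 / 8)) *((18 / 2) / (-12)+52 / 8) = -161 / 39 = -4.13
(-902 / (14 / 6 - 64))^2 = 7322436 / 34225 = 213.95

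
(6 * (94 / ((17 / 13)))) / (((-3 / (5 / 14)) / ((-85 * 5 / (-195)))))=-2350 / 21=-111.90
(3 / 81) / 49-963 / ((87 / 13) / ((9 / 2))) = -49687853 / 76734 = -647.53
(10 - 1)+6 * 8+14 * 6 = 141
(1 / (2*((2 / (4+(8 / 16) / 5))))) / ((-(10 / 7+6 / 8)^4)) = -3150112 / 69229205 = -0.05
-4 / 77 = -0.05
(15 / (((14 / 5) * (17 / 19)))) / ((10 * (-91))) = -285 / 43316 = -0.01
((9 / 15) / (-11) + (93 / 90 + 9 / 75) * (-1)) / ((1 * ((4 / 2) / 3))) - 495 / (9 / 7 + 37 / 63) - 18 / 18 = -17334237 / 64900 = -267.09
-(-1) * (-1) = -1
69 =69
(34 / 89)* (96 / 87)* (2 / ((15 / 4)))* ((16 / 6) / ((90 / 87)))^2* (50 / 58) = 139264 / 108135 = 1.29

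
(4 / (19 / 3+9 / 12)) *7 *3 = 1008 / 85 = 11.86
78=78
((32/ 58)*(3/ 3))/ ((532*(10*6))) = 1/ 57855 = 0.00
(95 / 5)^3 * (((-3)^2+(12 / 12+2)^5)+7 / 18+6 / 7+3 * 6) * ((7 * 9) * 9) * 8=8439121548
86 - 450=-364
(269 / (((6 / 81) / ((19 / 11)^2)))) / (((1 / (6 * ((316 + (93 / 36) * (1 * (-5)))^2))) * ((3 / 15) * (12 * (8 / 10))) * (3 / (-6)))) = -96340156486575 / 15488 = -6220309690.51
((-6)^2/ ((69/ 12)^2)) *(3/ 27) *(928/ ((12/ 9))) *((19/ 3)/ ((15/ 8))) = 2256896/ 7935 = 284.42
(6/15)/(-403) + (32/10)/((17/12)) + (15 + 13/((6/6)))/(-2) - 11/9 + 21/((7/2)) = -2147087/308295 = -6.96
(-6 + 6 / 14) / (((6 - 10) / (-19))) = -741 / 28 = -26.46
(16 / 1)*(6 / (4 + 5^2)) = 96 / 29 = 3.31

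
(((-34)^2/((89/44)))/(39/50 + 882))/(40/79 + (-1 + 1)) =1.28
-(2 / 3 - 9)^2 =-625 / 9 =-69.44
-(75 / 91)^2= -5625 / 8281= -0.68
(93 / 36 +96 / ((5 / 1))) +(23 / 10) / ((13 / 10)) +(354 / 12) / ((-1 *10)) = 1607 / 78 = 20.60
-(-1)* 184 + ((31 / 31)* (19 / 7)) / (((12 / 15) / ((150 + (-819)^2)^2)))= 42761549147647 / 28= 1527198183844.54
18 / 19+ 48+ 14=1196 / 19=62.95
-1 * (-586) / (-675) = -586 / 675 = -0.87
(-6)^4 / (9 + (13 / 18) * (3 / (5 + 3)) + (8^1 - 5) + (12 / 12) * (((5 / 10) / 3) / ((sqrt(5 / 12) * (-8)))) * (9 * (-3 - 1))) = 183202560 / 1719053 - 4478976 * sqrt(15) / 1719053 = 96.48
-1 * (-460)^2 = -211600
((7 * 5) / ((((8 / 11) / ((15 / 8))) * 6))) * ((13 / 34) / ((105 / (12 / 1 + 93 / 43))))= 145145 / 187136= 0.78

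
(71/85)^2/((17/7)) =35287/122825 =0.29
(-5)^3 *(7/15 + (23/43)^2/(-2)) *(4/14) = -448775/38829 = -11.56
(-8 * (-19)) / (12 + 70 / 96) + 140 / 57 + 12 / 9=182616 / 11609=15.73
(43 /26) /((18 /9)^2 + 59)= 43 /1638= 0.03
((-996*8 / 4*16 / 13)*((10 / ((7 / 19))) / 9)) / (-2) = 1009280 / 273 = 3697.00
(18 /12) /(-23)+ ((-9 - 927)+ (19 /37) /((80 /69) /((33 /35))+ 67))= -247513327599 /264421018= -936.06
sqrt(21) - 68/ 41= 2.92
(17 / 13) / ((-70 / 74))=-629 / 455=-1.38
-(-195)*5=975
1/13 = 0.08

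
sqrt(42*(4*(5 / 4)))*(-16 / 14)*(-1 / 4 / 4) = 1.04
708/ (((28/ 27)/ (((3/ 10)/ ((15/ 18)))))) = 245.78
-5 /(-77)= 0.06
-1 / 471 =-0.00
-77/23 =-3.35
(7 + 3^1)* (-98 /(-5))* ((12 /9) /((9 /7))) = 5488 /27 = 203.26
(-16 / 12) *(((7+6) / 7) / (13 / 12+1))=-208 / 175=-1.19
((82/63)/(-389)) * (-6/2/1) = 82/8169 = 0.01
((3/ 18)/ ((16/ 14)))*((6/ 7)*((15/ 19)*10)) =75/ 76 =0.99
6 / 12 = 1 / 2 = 0.50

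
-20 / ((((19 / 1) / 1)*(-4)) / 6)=30 / 19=1.58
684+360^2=130284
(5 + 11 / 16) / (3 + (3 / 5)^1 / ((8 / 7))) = 455 / 282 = 1.61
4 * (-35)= -140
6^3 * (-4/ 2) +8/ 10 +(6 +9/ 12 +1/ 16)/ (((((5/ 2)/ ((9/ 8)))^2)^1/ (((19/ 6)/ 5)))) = -27540883/ 64000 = -430.33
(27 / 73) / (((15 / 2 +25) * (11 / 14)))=0.01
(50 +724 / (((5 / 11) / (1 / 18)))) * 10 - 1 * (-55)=12959 / 9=1439.89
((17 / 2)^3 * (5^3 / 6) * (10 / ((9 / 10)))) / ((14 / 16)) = 30706250 / 189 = 162466.93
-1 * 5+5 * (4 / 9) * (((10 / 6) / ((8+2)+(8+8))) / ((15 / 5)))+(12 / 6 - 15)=-18904 / 1053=-17.95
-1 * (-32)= 32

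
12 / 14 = 6 / 7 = 0.86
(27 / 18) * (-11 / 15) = -11 / 10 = -1.10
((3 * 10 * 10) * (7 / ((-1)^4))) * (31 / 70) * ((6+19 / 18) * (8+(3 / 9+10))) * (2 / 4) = 1082675 / 18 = 60148.61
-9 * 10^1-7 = -97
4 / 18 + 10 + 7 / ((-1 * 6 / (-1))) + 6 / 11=2363 / 198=11.93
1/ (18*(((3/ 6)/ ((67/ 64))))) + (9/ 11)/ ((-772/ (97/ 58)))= 4062133/ 35462592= 0.11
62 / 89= 0.70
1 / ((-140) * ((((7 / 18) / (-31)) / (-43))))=-11997 / 490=-24.48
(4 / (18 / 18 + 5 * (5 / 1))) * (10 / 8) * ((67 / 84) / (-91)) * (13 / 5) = -67 / 15288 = -0.00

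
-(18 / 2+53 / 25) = -278 / 25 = -11.12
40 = 40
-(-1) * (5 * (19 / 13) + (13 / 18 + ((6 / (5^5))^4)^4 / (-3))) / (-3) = -155427237098713900108337693239946020185016095418228573702807 / 58068079001222542775972890183311392320320010185241699218750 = -2.68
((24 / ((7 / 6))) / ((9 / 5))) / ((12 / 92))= 1840 / 21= 87.62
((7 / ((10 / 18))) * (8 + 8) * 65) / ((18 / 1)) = 728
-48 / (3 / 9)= -144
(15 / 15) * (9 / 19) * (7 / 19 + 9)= 1602 / 361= 4.44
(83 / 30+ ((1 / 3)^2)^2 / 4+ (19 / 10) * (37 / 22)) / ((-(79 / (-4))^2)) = -85040 / 5560731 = -0.02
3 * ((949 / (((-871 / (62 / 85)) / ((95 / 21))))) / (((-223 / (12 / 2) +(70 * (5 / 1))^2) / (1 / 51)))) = -171988 / 99592409357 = -0.00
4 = 4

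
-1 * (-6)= 6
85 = 85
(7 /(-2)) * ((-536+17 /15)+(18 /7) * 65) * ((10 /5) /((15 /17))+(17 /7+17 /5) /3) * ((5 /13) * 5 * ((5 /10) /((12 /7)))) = 656387 /216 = 3038.83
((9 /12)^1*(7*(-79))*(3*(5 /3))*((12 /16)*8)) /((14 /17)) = -60435 /4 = -15108.75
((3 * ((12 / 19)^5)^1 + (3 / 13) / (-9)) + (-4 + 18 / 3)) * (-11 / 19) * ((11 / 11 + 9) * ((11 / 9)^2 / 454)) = -1462589095385 / 33736271943933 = -0.04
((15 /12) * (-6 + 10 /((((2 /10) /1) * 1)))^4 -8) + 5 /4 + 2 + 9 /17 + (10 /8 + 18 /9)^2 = 1274354365 /272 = 4685126.34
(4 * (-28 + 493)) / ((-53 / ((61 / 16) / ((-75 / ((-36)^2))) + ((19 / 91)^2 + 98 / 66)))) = 54515184044 / 24139115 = 2258.38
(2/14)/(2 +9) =1/77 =0.01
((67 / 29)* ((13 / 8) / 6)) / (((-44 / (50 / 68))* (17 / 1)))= -21775 / 35401344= -0.00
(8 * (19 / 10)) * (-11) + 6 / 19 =-15854 / 95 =-166.88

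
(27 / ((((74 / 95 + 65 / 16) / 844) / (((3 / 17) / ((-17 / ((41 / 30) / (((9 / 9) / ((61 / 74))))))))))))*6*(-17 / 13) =8662903776 / 20058181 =431.89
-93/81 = -31/27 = -1.15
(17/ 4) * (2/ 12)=17/ 24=0.71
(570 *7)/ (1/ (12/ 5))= 9576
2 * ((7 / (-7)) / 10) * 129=-129 / 5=-25.80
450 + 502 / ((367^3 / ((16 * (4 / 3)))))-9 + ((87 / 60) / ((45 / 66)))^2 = 495508113127243 / 1112194417500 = 445.52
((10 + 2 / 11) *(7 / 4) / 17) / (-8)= -49 / 374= -0.13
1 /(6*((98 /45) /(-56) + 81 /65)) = 78 /565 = 0.14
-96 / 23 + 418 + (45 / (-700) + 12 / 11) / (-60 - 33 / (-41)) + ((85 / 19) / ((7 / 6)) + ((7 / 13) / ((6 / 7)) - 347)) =1513322196209 / 21233191980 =71.27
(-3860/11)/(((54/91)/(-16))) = 2810080/297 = 9461.55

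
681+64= 745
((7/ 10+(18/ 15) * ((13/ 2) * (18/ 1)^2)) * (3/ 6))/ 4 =25279/ 80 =315.99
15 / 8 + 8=79 / 8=9.88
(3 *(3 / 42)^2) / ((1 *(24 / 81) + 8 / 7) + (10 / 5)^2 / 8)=81 / 10262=0.01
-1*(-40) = 40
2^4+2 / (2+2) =33 / 2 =16.50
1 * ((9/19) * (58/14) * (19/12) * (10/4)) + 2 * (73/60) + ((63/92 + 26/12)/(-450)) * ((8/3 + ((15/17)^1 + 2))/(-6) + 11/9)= 10.20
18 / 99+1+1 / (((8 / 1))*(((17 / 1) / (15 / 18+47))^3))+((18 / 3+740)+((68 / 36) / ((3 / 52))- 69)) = 22216823047 / 31128768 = 713.71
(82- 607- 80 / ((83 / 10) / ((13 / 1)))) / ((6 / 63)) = -1133475 / 166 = -6828.16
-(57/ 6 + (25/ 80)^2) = -9.60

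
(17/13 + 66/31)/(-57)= -1385/22971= -0.06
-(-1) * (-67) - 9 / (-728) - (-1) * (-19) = -85.99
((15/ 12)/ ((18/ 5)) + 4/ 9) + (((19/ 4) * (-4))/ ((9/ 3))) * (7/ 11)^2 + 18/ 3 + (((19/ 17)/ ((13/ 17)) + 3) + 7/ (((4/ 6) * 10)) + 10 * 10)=20714233/ 188760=109.74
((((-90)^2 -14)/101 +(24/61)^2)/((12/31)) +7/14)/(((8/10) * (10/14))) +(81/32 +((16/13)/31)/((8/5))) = 5322514379525/14539762848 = 366.07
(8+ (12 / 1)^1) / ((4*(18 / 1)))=5 / 18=0.28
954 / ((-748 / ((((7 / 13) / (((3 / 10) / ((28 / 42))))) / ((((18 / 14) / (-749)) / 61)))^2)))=-53127738640282600 / 23038587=-2306032858.71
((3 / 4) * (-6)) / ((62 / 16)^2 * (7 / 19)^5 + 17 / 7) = -1663938528 / 935685467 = -1.78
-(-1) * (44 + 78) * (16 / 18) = 976 / 9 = 108.44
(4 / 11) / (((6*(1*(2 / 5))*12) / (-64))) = -80 / 99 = -0.81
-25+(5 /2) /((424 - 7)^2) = -8694445 /347778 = -25.00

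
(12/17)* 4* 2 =96/17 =5.65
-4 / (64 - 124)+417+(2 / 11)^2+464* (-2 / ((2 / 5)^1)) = -3453764 / 1815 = -1902.90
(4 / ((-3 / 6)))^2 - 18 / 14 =439 / 7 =62.71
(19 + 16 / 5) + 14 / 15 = 347 / 15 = 23.13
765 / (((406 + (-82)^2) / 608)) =46512 / 713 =65.23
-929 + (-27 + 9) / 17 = -15811 / 17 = -930.06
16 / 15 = 1.07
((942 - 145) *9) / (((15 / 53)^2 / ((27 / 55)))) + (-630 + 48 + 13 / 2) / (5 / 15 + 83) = 241749501 / 5500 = 43954.45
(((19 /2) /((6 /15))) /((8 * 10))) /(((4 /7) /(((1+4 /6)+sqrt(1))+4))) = 665 /192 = 3.46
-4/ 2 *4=-8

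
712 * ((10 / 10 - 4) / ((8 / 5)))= -1335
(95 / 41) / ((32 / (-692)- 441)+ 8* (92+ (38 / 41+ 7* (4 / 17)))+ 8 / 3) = 838185 / 115110793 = 0.01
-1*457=-457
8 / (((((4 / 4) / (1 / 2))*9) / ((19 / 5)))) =76 / 45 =1.69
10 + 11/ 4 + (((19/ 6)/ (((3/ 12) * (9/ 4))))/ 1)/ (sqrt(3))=152 * sqrt(3)/ 81 + 51/ 4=16.00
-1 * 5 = -5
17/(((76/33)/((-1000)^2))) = 140250000/19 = 7381578.95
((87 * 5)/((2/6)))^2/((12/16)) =2270700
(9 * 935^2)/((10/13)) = 20456865/2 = 10228432.50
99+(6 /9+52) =455 /3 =151.67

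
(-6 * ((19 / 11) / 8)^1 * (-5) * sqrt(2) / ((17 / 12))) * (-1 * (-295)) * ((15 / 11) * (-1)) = -3783375 * sqrt(2) / 2057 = -2601.12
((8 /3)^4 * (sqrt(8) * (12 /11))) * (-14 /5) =-436.88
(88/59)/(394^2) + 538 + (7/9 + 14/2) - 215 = 6816529385/20607579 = 330.78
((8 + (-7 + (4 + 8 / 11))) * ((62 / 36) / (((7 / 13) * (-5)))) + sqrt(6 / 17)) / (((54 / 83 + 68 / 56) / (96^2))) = -2157861888 / 119185 + 10708992 * sqrt(102) / 36839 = -15169.25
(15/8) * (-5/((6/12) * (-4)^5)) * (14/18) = 175/12288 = 0.01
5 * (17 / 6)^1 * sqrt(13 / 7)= 85 * sqrt(91) / 42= 19.31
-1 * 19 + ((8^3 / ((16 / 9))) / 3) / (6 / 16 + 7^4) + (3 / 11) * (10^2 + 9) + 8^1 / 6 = 12.10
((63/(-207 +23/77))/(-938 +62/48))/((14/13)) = 27027/89451899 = 0.00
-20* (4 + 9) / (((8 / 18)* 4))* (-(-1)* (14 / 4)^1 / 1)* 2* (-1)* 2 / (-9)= -455 / 2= -227.50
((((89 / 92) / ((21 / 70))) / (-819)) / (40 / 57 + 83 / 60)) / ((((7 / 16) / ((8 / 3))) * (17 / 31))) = -335494400 / 15984870993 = -0.02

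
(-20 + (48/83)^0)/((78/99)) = -627/26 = -24.12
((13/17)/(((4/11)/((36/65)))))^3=970299/614125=1.58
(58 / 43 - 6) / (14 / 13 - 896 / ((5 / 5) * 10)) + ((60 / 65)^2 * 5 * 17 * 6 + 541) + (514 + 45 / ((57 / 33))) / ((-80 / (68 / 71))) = 546669672451337 / 564075149820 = 969.14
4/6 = 0.67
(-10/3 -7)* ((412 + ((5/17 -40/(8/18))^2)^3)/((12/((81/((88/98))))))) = -40477450434883.28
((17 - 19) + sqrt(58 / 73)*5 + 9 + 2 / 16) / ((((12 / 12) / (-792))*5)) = -5643 / 5 - 792*sqrt(4234) / 73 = -1834.56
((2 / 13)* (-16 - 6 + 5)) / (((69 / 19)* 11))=-646 / 9867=-0.07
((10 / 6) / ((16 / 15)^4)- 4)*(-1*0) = 0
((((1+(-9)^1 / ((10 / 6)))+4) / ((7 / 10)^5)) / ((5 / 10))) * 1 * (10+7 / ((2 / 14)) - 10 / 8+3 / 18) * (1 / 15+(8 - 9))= 5560000 / 21609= 257.30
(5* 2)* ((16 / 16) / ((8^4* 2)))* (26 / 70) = 13 / 28672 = 0.00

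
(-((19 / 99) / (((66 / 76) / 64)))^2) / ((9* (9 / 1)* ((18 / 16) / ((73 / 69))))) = -1246944690176 / 536877109989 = -2.32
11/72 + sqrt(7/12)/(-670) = 11/72 - sqrt(21)/4020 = 0.15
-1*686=-686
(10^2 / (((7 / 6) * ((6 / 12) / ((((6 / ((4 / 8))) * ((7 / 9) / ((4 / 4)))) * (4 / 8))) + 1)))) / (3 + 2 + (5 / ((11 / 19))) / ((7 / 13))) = 3080 / 837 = 3.68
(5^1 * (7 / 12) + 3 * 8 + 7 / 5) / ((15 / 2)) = 1699 / 450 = 3.78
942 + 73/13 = 12319/13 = 947.62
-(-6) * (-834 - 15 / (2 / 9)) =-5409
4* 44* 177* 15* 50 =23364000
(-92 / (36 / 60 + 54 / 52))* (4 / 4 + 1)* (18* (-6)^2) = -5166720 / 71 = -72770.70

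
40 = 40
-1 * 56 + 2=-54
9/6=3/2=1.50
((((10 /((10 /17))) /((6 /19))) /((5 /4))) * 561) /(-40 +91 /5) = -120802 /109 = -1108.28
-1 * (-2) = 2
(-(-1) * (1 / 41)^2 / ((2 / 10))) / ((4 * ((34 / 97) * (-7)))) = -485 / 1600312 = -0.00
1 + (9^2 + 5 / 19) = 82.26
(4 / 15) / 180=0.00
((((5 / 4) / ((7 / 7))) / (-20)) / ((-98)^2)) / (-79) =1 / 12139456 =0.00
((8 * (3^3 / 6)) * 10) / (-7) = -360 / 7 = -51.43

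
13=13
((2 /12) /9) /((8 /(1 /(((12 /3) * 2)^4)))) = 1 /1769472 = 0.00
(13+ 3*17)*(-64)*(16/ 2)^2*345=-90439680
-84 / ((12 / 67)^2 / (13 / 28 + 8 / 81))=-1474.40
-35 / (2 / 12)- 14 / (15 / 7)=-3248 / 15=-216.53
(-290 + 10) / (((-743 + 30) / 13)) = 5.11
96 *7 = 672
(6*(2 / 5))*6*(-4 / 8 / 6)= -6 / 5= -1.20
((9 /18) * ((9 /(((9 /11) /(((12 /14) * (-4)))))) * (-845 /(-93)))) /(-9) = 37180 /1953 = 19.04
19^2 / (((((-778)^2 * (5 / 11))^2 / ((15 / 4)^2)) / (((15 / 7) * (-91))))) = -76660155 / 5861899530496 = -0.00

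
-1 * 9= -9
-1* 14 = -14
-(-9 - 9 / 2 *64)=297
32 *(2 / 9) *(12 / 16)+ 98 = 310 / 3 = 103.33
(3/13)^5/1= 243/371293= 0.00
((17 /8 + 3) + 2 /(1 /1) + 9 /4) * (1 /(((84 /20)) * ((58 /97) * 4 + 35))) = 0.06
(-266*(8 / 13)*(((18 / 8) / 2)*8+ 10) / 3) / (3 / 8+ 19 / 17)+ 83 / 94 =-73746511 / 106314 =-693.67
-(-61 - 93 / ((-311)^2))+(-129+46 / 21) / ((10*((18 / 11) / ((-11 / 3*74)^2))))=-469274559731827 / 822612105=-570468.82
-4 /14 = -2 /7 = -0.29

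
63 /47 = 1.34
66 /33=2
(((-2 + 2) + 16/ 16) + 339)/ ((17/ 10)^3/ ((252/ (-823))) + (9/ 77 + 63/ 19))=-26.96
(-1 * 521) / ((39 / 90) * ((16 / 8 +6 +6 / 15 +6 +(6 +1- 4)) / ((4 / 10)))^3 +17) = -41680 / 2854873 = -0.01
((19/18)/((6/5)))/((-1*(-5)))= 19/108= 0.18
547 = 547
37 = 37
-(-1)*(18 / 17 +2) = 52 / 17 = 3.06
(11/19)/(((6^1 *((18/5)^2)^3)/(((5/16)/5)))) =171875/62038296576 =0.00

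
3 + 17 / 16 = 65 / 16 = 4.06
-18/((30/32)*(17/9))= -864/85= -10.16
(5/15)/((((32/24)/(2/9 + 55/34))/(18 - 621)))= -37721/136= -277.36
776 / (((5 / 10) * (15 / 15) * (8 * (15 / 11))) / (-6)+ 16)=4268 / 83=51.42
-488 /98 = -244 /49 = -4.98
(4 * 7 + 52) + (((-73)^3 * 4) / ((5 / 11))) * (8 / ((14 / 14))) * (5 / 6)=-68466752 / 3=-22822250.67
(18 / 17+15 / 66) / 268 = 481 / 100232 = 0.00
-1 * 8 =-8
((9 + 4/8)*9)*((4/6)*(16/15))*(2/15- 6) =-26752/75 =-356.69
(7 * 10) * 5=350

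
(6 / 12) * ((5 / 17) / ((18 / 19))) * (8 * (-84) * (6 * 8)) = -85120 / 17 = -5007.06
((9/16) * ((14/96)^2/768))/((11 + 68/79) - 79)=-3871/16684941312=-0.00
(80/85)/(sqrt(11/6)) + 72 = 16 *sqrt(66)/187 + 72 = 72.70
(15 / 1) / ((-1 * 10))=-3 / 2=-1.50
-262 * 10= -2620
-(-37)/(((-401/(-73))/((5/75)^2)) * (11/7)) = 18907/992475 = 0.02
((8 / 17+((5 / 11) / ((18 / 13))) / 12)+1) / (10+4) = 60505 / 565488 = 0.11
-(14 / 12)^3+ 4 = 521 / 216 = 2.41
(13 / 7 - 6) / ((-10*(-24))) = -29 / 1680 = -0.02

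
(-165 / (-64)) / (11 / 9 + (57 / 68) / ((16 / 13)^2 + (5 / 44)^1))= 5558031 / 3744640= 1.48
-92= -92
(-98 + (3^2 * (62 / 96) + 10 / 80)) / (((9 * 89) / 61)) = -29951 / 4272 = -7.01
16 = 16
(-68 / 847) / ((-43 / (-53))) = -3604 / 36421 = -0.10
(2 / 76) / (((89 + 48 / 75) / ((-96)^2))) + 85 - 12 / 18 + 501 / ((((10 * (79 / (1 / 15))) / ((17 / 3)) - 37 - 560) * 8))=27905829125 / 320459016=87.08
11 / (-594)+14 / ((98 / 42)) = 5.98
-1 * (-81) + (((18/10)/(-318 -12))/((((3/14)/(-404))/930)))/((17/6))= 3231783/935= 3456.45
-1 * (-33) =33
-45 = -45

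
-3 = -3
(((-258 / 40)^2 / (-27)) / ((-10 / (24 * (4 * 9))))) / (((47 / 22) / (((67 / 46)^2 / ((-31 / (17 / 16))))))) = -13969170963 / 3083012000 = -4.53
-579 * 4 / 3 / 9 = -772 / 9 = -85.78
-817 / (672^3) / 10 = -817 / 3034644480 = -0.00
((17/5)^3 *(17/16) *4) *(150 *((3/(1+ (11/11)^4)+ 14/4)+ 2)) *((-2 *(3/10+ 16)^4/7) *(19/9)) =-1120210667619139/150000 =-7468071117.46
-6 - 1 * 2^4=-22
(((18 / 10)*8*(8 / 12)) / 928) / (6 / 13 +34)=0.00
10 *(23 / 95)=46 / 19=2.42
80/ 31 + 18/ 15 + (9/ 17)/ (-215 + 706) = 4892737/ 1293785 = 3.78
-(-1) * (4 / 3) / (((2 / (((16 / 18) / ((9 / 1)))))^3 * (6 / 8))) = 1024 / 4782969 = 0.00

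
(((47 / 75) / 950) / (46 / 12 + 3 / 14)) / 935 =329 / 1887531250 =0.00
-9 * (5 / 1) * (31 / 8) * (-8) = 1395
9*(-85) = -765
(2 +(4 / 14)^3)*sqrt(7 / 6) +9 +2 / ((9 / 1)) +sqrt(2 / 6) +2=sqrt(3) / 3 +347*sqrt(42) / 1029 +101 / 9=13.99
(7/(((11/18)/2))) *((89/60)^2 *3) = 166341/1100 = 151.22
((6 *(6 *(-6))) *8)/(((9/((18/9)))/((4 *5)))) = -7680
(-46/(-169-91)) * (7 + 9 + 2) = 207/65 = 3.18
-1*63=-63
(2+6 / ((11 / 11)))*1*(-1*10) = -80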